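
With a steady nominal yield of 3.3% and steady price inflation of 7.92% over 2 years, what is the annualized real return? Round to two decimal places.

-4.28%

With constant rates the annual real return is the same each year: (1+3.3%)/(1+7.92%) − 1 = -0.04281.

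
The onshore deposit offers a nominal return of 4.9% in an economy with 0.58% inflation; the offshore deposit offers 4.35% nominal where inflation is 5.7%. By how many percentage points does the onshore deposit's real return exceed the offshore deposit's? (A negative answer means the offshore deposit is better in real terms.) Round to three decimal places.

The onshore deposit real return: 1.049/1.0058 − 1 = 4.2951%.
The offshore deposit real return: 1.0435/1.057 − 1 = -1.2772%.
Difference: 4.2951 − (-1.2772) = 5.5723 pp.

5.572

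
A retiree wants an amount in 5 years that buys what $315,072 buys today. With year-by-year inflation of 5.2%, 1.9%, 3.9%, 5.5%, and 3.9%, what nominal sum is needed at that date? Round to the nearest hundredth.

$384,665.55

Cumulative price-level factor: 1.052 × 1.019 × 1.039 × 1.055 × 1.039 ≈ 1.2208814034.
The nominal amount required is $315,072 scaled up by that factor.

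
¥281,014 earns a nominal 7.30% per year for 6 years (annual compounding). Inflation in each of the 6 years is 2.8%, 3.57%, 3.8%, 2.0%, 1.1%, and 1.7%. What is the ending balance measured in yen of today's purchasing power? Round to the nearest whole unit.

Nominal value at maturity: ¥281,014 × (1 + 7.30%)^6 ≈ ¥428,871.
Price-level factor over 6 years: 1.028 × 1.0357 × 1.038 × 1.020 × 1.011 × 1.017 ≈ 1.1590354641.
The maturity value deflated by that factor is the answer in today's purchasing power.

¥370,024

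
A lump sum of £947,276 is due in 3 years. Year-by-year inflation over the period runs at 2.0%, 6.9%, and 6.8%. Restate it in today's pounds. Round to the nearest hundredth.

Price-level factor over 3 years: 1.020 × 1.069 × 1.068 = 1.16452584.
Purchasing power today: £947,276 divided by that factor.

£813,443.52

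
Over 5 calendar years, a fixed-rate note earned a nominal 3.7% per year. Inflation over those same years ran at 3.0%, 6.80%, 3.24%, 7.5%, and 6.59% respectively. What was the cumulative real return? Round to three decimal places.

Cumulative inflation factor: 1.030 × 1.0680 × 1.0324 × 1.075 × 1.0659 ≈ 1.30131.
Nominal growth factor: 1.19921. Real growth factor = 1.19921 / 1.30131 ≈ 0.92154.
Total real return ≈ -7.8464%.

-7.846%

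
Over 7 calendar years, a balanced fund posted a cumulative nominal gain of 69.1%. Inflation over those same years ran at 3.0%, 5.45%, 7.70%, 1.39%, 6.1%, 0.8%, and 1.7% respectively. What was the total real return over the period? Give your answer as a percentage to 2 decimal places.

31.08%

Cumulative inflation factor: 1.030 × 1.0545 × 1.0770 × 1.0139 × 1.061 × 1.008 × 1.017 ≈ 1.29001.
Nominal growth factor: 1.69100. Real growth factor = 1.69100 / 1.29001 ≈ 1.31085.
Total real return ≈ 31.0847%.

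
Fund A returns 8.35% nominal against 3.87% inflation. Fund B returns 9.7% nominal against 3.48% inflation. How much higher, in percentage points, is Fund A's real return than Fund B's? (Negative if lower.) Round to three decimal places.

-1.698

Fund A real return: 1.0835/1.0387 − 1 = 4.3131%.
Fund B real return: 1.097/1.0348 − 1 = 6.0108%.
Difference: 4.3131 − 6.0108 = -1.6977 pp.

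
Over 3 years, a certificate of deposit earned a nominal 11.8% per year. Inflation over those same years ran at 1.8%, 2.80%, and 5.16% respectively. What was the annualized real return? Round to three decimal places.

8.287%

Cumulative inflation factor: 1.018 × 1.0280 × 1.0516 ≈ 1.10050.
Nominal growth factor: 1.39742. Real growth factor = 1.39742 / 1.10050 ≈ 1.26980.
Annualized: 1.26980^(1/3) − 1 ≈ 0.08287.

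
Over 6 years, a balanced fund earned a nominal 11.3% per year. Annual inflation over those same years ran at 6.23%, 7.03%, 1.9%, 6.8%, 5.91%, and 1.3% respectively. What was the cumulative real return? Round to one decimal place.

Cumulative inflation factor: 1.0623 × 1.0703 × 1.019 × 1.068 × 1.0591 × 1.013 ≈ 1.32753.
Nominal growth factor: 1.90095. Real growth factor = 1.90095 / 1.32753 ≈ 1.43195.
Total real return ≈ 43.1945%.

43.2%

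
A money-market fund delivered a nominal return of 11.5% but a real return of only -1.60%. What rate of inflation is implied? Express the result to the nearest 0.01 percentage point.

From (1+r_nom) = (1+r_real)(1+π), we get 1+π = (1 + 11.5%)/(1 − 1.60%) = 1.115/0.9840 ≈ 1.13313.
So π ≈ 13.3130%.

13.31%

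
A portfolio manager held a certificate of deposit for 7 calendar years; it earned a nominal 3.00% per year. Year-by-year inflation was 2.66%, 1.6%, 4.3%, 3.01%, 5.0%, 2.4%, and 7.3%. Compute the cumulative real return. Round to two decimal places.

Cumulative inflation factor: 1.0266 × 1.016 × 1.043 × 1.0301 × 1.050 × 1.024 × 1.073 ≈ 1.29285.
Nominal growth factor: 1.22987. Real growth factor = 1.22987 / 1.29285 ≈ 0.95129.
Total real return ≈ -4.8710%.

-4.87%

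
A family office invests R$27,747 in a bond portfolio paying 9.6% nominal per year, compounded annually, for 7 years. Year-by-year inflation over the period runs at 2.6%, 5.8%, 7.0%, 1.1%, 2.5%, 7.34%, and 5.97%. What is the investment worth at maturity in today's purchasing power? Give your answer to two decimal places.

R$38,499.36

Nominal value at maturity: R$27,747 × (1 + 9.6%)^7 ≈ R$52,709.62.
Price-level factor over 7 years: 1.026 × 1.058 × 1.070 × 1.011 × 1.025 × 1.0734 × 1.0597 ≈ 1.3691037261.
Dividing the nominal maturity value by the price-level factor gives the value in today's money.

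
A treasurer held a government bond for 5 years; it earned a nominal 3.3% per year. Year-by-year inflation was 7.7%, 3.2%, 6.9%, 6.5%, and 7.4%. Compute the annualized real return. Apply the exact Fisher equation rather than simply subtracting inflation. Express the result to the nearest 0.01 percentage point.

Cumulative inflation factor: 1.077 × 1.032 × 1.069 × 1.065 × 1.074 ≈ 1.35902.
Nominal growth factor: 1.17626. Real growth factor = 1.17626 / 1.35902 ≈ 0.86552.
Annualized: 0.86552^(1/5) − 1 ≈ -0.02847.

-2.85%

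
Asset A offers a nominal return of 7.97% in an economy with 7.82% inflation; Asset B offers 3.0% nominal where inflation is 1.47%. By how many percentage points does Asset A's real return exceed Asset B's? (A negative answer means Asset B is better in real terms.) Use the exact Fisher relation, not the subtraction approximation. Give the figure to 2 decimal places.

-1.37

Asset A real return: 1.0797/1.0782 − 1 = 0.139%.
Asset B real return: 1.030/1.0147 − 1 = 1.508%.
Difference: 0.139 − 1.508 = -1.369 pp.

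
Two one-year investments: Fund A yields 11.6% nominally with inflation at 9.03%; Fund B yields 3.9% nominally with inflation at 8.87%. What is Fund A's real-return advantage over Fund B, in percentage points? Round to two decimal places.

Fund A real return: 1.116/1.0903 − 1 = 2.357%.
Fund B real return: 1.039/1.0887 − 1 = -4.565%.
Difference: 2.357 − (-4.565) = 6.922 pp.

6.92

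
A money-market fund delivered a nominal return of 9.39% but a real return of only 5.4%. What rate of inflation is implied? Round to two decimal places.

From (1+r_nom) = (1+r_real)(1+π), we get 1+π = (1 + 9.39%)/(1 + 5.4%) = 1.0939/1.054 ≈ 1.03786.
So π ≈ 3.7856%.

3.79%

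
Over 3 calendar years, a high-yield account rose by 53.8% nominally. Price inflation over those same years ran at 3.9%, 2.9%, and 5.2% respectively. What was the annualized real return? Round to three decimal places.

Cumulative inflation factor: 1.039 × 1.029 × 1.052 ≈ 1.12473.
Nominal growth factor: 1.53800. Real growth factor = 1.53800 / 1.12473 ≈ 1.36744.
Annualized: 1.36744^(1/3) − 1 ≈ 0.10995.

10.995%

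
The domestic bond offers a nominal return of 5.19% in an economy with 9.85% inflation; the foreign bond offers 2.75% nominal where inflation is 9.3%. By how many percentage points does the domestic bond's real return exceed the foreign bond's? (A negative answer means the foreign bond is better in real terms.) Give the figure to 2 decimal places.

The domestic bond real return: 1.0519/1.0985 − 1 = -4.242%.
The foreign bond real return: 1.0275/1.093 − 1 = -5.993%.
Difference: -4.242 − (-5.993) = 1.751 pp.

1.75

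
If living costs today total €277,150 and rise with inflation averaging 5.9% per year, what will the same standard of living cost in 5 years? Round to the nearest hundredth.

Cumulative price-level factor: (1+5.9%)^5 ≈ 1.3319250917.
The nominal amount required is €277,150 scaled up by that factor.

€369,143.04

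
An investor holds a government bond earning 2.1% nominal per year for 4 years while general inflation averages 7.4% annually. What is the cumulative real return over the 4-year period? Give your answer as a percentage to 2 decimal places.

-18.33%

The annual real rate is (1+2.1%)/(1+7.4%) − 1 = -4.9348%.
Compounded over 4 years: (1 + -0.049348)^4 − 1 ≈ -0.18326.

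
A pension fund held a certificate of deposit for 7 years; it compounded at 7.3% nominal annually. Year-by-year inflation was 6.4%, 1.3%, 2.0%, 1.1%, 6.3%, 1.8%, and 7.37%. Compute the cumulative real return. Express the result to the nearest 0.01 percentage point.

26.80%

Cumulative inflation factor: 1.064 × 1.013 × 1.020 × 1.011 × 1.063 × 1.018 × 1.0737 ≈ 1.29142.
Nominal growth factor: 1.63756. Real growth factor = 1.63756 / 1.29142 ≈ 1.26804.
Total real return ≈ 26.8036%.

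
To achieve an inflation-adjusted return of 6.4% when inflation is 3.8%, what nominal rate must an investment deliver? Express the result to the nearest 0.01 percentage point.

10.44%

By the Fisher equation, 1 + r_nom = (1 + 6.4%)(1 + 3.8%) = 1.064 × 1.038 = 1.104432.
So r_nom = 10.4432%.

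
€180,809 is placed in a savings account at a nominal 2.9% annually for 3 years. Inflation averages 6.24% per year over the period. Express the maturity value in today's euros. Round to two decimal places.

Nominal value at maturity: €180,809 × (1 + 2.9%)^3 ≈ €196,999.97.
Price-level factor over 3 years: (1 + 6.24%)^3 ≈ 1.1991242506.
Dividing the nominal maturity value by the price-level factor gives the value in today's money.

€164,286.54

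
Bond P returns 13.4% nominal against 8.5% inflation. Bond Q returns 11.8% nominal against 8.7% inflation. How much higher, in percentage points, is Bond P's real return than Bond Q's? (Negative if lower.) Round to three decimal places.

1.664

Bond P real return: 1.134/1.085 − 1 = 4.5161%.
Bond Q real return: 1.118/1.087 − 1 = 2.8519%.
Difference: 4.5161 − 2.8519 = 1.6642 pp.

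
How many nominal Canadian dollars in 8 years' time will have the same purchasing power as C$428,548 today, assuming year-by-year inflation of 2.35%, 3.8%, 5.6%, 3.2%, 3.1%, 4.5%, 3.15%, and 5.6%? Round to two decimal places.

C$582,286.06

Cumulative price-level factor: 1.0235 × 1.038 × 1.056 × 1.032 × 1.031 × 1.045 × 1.0315 × 1.056 ≈ 1.3587417565.
The nominal amount required is C$428,548 scaled up by that factor.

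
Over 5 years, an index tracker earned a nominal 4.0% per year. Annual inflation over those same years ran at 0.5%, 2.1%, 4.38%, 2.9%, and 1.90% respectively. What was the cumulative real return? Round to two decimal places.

Cumulative inflation factor: 1.005 × 1.021 × 1.0438 × 1.029 × 1.0190 ≈ 1.12305.
Nominal growth factor: 1.21665. Real growth factor = 1.21665 / 1.12305 ≈ 1.08335.
Total real return ≈ 8.3348%.

8.33%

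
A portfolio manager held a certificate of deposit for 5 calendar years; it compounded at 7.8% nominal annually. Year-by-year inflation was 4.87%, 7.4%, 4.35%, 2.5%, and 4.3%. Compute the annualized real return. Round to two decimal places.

Cumulative inflation factor: 1.0487 × 1.074 × 1.0435 × 1.025 × 1.043 ≈ 1.25648.
Nominal growth factor: 1.45577. Real growth factor = 1.45577 / 1.25648 ≈ 1.15861.
Annualized: 1.15861^(1/5) − 1 ≈ 0.02988.

2.99%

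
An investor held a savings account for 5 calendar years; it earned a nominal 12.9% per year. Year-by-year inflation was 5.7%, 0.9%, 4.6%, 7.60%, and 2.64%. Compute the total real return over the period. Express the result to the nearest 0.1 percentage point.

48.9%

Cumulative inflation factor: 1.057 × 1.009 × 1.046 × 1.0760 × 1.0264 ≈ 1.23205.
Nominal growth factor: 1.83430. Real growth factor = 1.83430 / 1.23205 ≈ 1.48882.
Total real return ≈ 48.8823%.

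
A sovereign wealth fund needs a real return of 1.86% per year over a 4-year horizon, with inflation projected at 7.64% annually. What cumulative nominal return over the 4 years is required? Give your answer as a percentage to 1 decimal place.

44.5%

Required annual nominal rate: (1+1.86%)(1+7.64%) − 1 = 9.642104%.
Cumulative over 4 years: (1 + 0.09642104)^4 − 1 ≈ 0.44514.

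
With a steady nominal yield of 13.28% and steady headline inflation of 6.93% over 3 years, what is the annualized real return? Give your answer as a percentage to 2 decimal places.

With constant rates the annual real return is the same each year: (1+13.28%)/(1+6.93%) − 1 = 0.05938.

5.94%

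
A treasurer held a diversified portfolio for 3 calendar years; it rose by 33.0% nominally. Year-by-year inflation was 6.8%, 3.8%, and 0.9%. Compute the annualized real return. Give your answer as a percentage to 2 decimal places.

5.94%

Cumulative inflation factor: 1.068 × 1.038 × 1.009 ≈ 1.11856.
Nominal growth factor: 1.33000. Real growth factor = 1.33000 / 1.11856 ≈ 1.18903.
Annualized: 1.18903^(1/3) − 1 ≈ 0.05941.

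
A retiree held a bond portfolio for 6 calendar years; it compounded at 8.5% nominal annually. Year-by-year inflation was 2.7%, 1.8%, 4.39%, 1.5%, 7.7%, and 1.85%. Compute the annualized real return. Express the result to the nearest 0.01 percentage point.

Cumulative inflation factor: 1.027 × 1.018 × 1.0439 × 1.015 × 1.077 × 1.0185 ≈ 1.21512.
Nominal growth factor: 1.63147. Real growth factor = 1.63147 / 1.21512 ≈ 1.34264.
Annualized: 1.34264^(1/6) − 1 ≈ 0.05033.

5.03%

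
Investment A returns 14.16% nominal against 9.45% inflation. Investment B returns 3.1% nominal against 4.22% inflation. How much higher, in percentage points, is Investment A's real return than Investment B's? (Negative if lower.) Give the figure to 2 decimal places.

5.38

Investment A real return: 1.1416/1.0945 − 1 = 4.303%.
Investment B real return: 1.031/1.0422 − 1 = -1.075%.
Difference: 4.303 − (-1.075) = 5.378 pp.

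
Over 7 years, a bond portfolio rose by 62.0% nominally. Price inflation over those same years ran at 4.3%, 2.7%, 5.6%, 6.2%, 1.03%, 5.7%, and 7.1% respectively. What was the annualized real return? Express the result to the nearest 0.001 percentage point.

Cumulative inflation factor: 1.043 × 1.027 × 1.056 × 1.062 × 1.0103 × 1.057 × 1.071 ≈ 1.37391.
Nominal growth factor: 1.62000. Real growth factor = 1.62000 / 1.37391 ≈ 1.17912.
Annualized: 1.17912^(1/7) − 1 ≈ 0.02382.

2.382%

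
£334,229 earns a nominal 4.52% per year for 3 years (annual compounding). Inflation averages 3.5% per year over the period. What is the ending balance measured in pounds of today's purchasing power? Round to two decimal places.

£344,208.26

Nominal value at maturity: £334,229 × (1 + 4.52%)^3 ≈ £381,629.85.
Price-level factor over 3 years: (1 + 3.5%)^3 = 1.108717875.
The maturity value deflated by that factor is the answer in today's purchasing power.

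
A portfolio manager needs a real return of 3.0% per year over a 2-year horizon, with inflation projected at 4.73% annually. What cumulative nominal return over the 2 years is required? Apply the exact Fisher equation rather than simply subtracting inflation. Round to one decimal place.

Required annual nominal rate: (1+3.0%)(1+4.73%) − 1 = 7.8719%.
Cumulative over 2 years: (1 + 0.078719)^2 − 1 ≈ 0.16363.

16.4%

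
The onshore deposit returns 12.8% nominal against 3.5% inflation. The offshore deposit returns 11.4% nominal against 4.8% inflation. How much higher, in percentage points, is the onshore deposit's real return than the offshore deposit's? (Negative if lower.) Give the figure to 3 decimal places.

2.688

The onshore deposit real return: 1.128/1.035 − 1 = 8.9855%.
The offshore deposit real return: 1.114/1.048 − 1 = 6.2977%.
Difference: 8.9855 − 6.2977 = 2.6878 pp.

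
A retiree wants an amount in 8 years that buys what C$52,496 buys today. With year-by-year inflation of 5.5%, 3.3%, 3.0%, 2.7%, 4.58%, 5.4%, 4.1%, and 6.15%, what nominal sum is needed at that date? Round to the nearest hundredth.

C$73,713.43

Cumulative price-level factor: 1.055 × 1.033 × 1.030 × 1.027 × 1.0458 × 1.054 × 1.041 × 1.0615 ≈ 1.4041723787.
Multiplying C$52,496 by the price-level factor gives the future nominal sum.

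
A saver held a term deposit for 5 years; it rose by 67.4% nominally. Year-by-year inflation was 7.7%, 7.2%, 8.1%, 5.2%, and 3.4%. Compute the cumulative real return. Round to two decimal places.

Cumulative inflation factor: 1.077 × 1.072 × 1.081 × 1.052 × 1.034 ≈ 1.35760.
Nominal growth factor: 1.67400. Real growth factor = 1.67400 / 1.35760 ≈ 1.23306.
Total real return ≈ 23.3057%.

23.31%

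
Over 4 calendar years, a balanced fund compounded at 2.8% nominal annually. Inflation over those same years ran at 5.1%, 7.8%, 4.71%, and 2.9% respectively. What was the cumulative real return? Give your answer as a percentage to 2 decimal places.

Cumulative inflation factor: 1.051 × 1.078 × 1.0471 × 1.029 ≈ 1.22075.
Nominal growth factor: 1.11679. Real growth factor = 1.11679 / 1.22075 ≈ 0.91484.
Total real return ≈ -8.5155%.

-8.52%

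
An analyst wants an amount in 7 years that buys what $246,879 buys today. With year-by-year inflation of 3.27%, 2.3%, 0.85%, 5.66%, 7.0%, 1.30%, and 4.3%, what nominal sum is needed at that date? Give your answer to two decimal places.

$314,194.08

Cumulative price-level factor: 1.0327 × 1.023 × 1.0085 × 1.0566 × 1.070 × 1.0130 × 1.043 ≈ 1.2726642689.
The nominal amount required is $246,879 scaled up by that factor.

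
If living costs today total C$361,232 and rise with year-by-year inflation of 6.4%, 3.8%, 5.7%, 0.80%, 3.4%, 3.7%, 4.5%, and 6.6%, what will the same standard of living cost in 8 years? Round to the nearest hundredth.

Cumulative price-level factor: 1.064 × 1.038 × 1.057 × 1.0080 × 1.034 × 1.037 × 1.045 × 1.066 ≈ 1.4055532095.
The nominal amount required is C$361,232 scaled up by that factor.

C$507,730.80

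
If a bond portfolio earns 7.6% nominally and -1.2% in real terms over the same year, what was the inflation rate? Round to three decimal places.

From (1+r_nom) = (1+r_real)(1+π), we get 1+π = (1 + 7.6%)/(1 − 1.2%) = 1.076/0.988 ≈ 1.08907.
So π ≈ 8.9069%.

8.907%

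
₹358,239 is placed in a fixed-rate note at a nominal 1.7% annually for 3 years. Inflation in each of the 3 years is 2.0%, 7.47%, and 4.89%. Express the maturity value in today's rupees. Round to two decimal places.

Nominal value at maturity: ₹358,239 × (1 + 1.7%)^3 ≈ ₹376,821.54.
Price-level factor over 3 years: 1.020 × 1.0747 × 1.0489 = 1.1497978866.
The maturity value deflated by that factor is the answer in today's purchasing power.

₹327,728.50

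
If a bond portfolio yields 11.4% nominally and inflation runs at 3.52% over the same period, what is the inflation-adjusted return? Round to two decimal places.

Real return via the Fisher equation: (1 + 11.4%)/(1 + 3.52%) − 1 = 1.114/1.0352 − 1 ≈ 0.07612.

7.61%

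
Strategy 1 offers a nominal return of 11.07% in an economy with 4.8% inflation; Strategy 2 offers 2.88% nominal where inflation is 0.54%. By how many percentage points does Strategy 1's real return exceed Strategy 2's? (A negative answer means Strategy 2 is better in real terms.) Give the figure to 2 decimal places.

3.66

Strategy 1 real return: 1.1107/1.048 − 1 = 5.983%.
Strategy 2 real return: 1.0288/1.0054 − 1 = 2.327%.
Difference: 5.983 − 2.327 = 3.656 pp.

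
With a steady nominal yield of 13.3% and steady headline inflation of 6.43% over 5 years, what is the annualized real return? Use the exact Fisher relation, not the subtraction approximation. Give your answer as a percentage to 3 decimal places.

6.455%

With constant rates the annual real return is the same each year: (1+13.3%)/(1+6.43%) − 1 = 0.06455.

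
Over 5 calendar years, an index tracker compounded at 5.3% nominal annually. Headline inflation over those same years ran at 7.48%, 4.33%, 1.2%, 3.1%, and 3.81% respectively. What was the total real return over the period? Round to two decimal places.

Cumulative inflation factor: 1.0748 × 1.0433 × 1.012 × 1.031 × 1.0381 ≈ 1.21455.
Nominal growth factor: 1.29462. Real growth factor = 1.29462 / 1.21455 ≈ 1.06592.
Total real return ≈ 6.5925%.

6.59%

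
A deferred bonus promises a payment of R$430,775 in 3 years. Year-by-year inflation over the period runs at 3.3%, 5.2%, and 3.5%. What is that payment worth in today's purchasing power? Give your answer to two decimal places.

Price-level factor over 3 years: 1.033 × 1.052 × 1.035 = 1.12475106.
Purchasing power today: R$430,775 divided by that factor.

R$382,995.86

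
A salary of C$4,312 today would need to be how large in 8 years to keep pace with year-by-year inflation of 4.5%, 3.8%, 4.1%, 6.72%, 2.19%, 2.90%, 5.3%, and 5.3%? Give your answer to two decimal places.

Cumulative price-level factor: 1.045 × 1.038 × 1.041 × 1.0672 × 1.0219 × 1.0290 × 1.053 × 1.053 ≈ 1.4050465287.
Multiplying C$4,312 by the price-level factor gives the future nominal sum.

C$6,058.56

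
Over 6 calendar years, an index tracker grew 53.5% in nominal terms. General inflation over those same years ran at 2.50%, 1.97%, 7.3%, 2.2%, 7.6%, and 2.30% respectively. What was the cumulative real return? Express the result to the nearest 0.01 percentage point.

21.67%

Cumulative inflation factor: 1.0250 × 1.0197 × 1.073 × 1.022 × 1.076 × 1.0230 ≈ 1.26164.
Nominal growth factor: 1.53500. Real growth factor = 1.53500 / 1.26164 ≈ 1.21667.
Total real return ≈ 21.6672%.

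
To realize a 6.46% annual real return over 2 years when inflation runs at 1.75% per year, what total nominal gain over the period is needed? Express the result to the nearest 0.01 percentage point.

Required annual nominal rate: (1+6.46%)(1+1.75%) − 1 = 8.32305%.
Cumulative over 2 years: (1 + 0.0832305)^2 − 1 ≈ 0.17339.

17.34%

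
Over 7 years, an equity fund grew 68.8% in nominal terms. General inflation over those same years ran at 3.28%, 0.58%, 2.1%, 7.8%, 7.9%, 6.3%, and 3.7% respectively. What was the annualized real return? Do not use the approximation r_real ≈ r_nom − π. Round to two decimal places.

3.14%

Cumulative inflation factor: 1.0328 × 1.0058 × 1.021 × 1.078 × 1.079 × 1.063 × 1.037 ≈ 1.35990.
Nominal growth factor: 1.68800. Real growth factor = 1.68800 / 1.35990 ≈ 1.24127.
Annualized: 1.24127^(1/7) − 1 ≈ 0.03136.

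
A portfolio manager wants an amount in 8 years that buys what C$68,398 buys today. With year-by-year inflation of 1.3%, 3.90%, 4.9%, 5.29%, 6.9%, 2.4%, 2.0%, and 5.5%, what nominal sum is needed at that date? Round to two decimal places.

C$93,661.54

Cumulative price-level factor: 1.013 × 1.0390 × 1.049 × 1.0529 × 1.069 × 1.024 × 1.020 × 1.055 ≈ 1.3693608273.
Multiplying C$68,398 by the price-level factor gives the future nominal sum.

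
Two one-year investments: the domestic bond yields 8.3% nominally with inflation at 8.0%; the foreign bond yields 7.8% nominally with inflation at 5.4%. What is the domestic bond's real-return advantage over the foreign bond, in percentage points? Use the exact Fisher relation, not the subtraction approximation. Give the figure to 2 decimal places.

The domestic bond real return: 1.083/1.080 − 1 = 0.278%.
The foreign bond real return: 1.078/1.054 − 1 = 2.277%.
Difference: 0.278 − 2.277 = -1.999 pp.

-2.00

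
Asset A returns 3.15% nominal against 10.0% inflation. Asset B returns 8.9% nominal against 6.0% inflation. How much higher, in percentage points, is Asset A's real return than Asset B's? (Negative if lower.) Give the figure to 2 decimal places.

Asset A real return: 1.0315/1.100 − 1 = -6.227%.
Asset B real return: 1.089/1.060 − 1 = 2.736%.
Difference: -6.227 − 2.736 = -8.963 pp.

-8.96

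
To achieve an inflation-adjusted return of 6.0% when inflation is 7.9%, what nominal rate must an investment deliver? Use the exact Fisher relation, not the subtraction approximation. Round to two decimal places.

By the Fisher equation, 1 + r_nom = (1 + 6.0%)(1 + 7.9%) = 1.060 × 1.079 = 1.14374.
So r_nom = 14.374%.

14.37%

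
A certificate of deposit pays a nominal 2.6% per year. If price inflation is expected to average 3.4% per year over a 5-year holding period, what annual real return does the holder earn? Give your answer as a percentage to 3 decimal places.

With constant rates the annual real return is the same each year: (1+2.6%)/(1+3.4%) − 1 = -0.00774.

-0.774%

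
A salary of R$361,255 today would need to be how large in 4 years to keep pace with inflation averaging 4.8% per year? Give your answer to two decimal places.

R$435,771.67

Cumulative price-level factor: (1+4.8%)^4 ≈ 1.2062716764.
The nominal amount required is R$361,255 scaled up by that factor.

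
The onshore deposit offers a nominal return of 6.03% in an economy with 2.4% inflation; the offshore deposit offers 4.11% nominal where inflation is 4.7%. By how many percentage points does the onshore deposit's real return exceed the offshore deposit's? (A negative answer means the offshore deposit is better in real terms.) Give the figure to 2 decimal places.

4.11

The onshore deposit real return: 1.0603/1.024 − 1 = 3.545%.
The offshore deposit real return: 1.0411/1.047 − 1 = -0.564%.
Difference: 3.545 − (-0.564) = 4.109 pp.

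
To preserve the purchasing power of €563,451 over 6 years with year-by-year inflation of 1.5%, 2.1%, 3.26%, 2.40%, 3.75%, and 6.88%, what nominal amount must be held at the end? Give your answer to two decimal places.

Cumulative price-level factor: 1.015 × 1.021 × 1.0326 × 1.0240 × 1.0375 × 1.0688 ≈ 1.2150899035.
Multiplying €563,451 by the price-level factor gives the future nominal sum.

€684,643.62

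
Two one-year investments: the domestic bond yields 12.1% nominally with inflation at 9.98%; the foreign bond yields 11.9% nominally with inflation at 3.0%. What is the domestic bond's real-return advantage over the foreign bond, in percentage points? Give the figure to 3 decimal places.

-6.713

The domestic bond real return: 1.121/1.0998 − 1 = 1.9276%.
The foreign bond real return: 1.119/1.030 − 1 = 8.6408%.
Difference: 1.9276 − 8.6408 = -6.7132 pp.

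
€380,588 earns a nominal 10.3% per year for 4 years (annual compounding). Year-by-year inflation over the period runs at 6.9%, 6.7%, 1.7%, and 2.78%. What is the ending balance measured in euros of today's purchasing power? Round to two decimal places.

€472,482.20

Nominal value at maturity: €380,588 × (1 + 10.3%)^4 ≈ €563,322.56.
Price-level factor over 4 years: 1.069 × 1.067 × 1.017 × 1.0278 ≈ 1.1922619688.
Dividing the nominal maturity value by the price-level factor gives the value in today's money.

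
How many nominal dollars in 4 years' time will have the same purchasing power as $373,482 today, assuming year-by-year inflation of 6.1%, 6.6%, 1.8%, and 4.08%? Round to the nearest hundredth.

$447,566.25

Cumulative price-level factor: 1.061 × 1.066 × 1.018 × 1.0408 ≈ 1.1983609543.
Multiplying $373,482 by the price-level factor gives the future nominal sum.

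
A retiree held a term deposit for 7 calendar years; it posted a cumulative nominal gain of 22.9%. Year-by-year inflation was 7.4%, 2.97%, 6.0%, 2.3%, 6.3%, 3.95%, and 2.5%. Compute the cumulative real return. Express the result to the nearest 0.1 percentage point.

-9.5%

Cumulative inflation factor: 1.074 × 1.0297 × 1.060 × 1.023 × 1.063 × 1.0395 × 1.025 ≈ 1.35825.
Nominal growth factor: 1.22900. Real growth factor = 1.22900 / 1.35825 ≈ 0.90484.
Total real return ≈ -9.5156%.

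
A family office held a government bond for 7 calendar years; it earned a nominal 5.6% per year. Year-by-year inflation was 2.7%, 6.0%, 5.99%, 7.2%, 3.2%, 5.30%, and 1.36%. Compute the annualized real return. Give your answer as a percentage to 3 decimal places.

Cumulative inflation factor: 1.027 × 1.060 × 1.0599 × 1.072 × 1.032 × 1.0530 × 1.0136 ≈ 1.36242.
Nominal growth factor: 1.46436. Real growth factor = 1.46436 / 1.36242 ≈ 1.07482.
Annualized: 1.07482^(1/7) − 1 ≈ 0.01036.

1.036%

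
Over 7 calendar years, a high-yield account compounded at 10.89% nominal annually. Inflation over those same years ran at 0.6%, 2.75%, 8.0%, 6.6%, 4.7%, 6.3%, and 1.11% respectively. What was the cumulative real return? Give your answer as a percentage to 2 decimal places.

53.96%

Cumulative inflation factor: 1.006 × 1.0275 × 1.080 × 1.066 × 1.047 × 1.063 × 1.0111 ≈ 1.33917.
Nominal growth factor: 2.06180. Real growth factor = 2.06180 / 1.33917 ≈ 1.53961.
Total real return ≈ 53.9614%.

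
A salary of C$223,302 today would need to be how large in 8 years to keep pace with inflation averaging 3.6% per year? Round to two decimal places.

Cumulative price-level factor: (1+3.6%)^8 ≈ 1.3270217568.
The nominal amount required is C$223,302 scaled up by that factor.

C$296,326.61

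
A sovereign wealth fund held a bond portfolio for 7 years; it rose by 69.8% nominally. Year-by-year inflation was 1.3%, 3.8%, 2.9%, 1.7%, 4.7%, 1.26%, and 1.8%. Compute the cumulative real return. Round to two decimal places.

Cumulative inflation factor: 1.013 × 1.038 × 1.029 × 1.017 × 1.047 × 1.0126 × 1.018 ≈ 1.18761.
Nominal growth factor: 1.69800. Real growth factor = 1.69800 / 1.18761 ≈ 1.42976.
Total real return ≈ 42.9757%.

42.98%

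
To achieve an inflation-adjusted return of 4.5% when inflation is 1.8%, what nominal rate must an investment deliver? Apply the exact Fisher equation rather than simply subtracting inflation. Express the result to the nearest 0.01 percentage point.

By the Fisher equation, 1 + r_nom = (1 + 4.5%)(1 + 1.8%) = 1.045 × 1.018 = 1.06381.
So r_nom = 6.381%.

6.38%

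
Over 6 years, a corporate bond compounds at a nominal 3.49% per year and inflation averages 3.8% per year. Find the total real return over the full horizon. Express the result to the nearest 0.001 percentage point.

-1.779%

The annual real rate is (1+3.49%)/(1+3.8%) − 1 = -0.2987%.
Compounded over 6 years: (1 + -0.002987)^6 − 1 ≈ -0.01779.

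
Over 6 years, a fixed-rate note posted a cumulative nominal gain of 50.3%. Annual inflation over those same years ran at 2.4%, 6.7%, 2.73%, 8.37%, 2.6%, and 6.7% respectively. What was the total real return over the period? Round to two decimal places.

Cumulative inflation factor: 1.024 × 1.067 × 1.0273 × 1.0837 × 1.026 × 1.067 ≈ 1.33163.
Nominal growth factor: 1.50300. Real growth factor = 1.50300 / 1.33163 ≈ 1.12869.
Total real return ≈ 12.8695%.

12.87%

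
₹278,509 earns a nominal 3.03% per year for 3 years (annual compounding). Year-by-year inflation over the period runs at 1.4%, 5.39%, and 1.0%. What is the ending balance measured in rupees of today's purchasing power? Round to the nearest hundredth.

₹282,209.48

Nominal value at maturity: ₹278,509 × (1 + 3.03%)^3 ≈ ₹304,600.30.
Price-level factor over 3 years: 1.014 × 1.0539 × 1.010 = 1.079341146.
The maturity value deflated by that factor is the answer in today's purchasing power.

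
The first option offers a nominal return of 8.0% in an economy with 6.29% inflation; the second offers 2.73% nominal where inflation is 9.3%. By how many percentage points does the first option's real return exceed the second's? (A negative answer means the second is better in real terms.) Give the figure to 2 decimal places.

The first option real return: 1.080/1.0629 − 1 = 1.609%.
The second real return: 1.0273/1.093 − 1 = -6.011%.
Difference: 1.609 − (-6.011) = 7.620 pp.

7.62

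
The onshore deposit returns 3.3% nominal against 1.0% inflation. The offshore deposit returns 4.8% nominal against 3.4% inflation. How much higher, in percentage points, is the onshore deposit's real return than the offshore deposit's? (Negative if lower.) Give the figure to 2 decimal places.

0.92

The onshore deposit real return: 1.033/1.010 − 1 = 2.277%.
The offshore deposit real return: 1.048/1.034 − 1 = 1.354%.
Difference: 2.277 − 1.354 = 0.923 pp.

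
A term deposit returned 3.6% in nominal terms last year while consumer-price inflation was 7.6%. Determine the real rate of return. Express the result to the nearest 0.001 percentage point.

-3.717%

Real return via the Fisher equation: (1 + 3.6%)/(1 + 7.6%) − 1 = 1.036/1.076 − 1 ≈ -0.03717.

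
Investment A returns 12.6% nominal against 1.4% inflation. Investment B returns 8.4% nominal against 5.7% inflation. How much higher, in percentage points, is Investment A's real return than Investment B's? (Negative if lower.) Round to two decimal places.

Investment A real return: 1.126/1.014 − 1 = 11.045%.
Investment B real return: 1.084/1.057 − 1 = 2.554%.
Difference: 11.045 − 2.554 = 8.491 pp.

8.49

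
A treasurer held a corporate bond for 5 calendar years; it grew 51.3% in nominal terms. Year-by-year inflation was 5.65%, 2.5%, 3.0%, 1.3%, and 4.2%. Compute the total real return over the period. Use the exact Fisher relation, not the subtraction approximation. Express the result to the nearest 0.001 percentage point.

Cumulative inflation factor: 1.0565 × 1.025 × 1.030 × 1.013 × 1.042 ≈ 1.17736.
Nominal growth factor: 1.51300. Real growth factor = 1.51300 / 1.17736 ≈ 1.28508.
Total real return ≈ 28.5083%.

28.508%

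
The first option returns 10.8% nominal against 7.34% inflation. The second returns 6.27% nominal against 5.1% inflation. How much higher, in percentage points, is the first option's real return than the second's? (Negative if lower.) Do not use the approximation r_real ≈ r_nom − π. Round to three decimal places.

2.110

The first option real return: 1.108/1.0734 − 1 = 3.2234%.
The second real return: 1.0627/1.051 − 1 = 1.1132%.
Difference: 3.2234 − 1.1132 = 2.1102 pp.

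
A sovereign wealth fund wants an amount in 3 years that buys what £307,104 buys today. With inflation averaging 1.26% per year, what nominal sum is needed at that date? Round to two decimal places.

£318,859.41

Cumulative price-level factor: (1+1.26%)^3 ≈ 1.0382782804.
Multiplying £307,104 by the price-level factor gives the future nominal sum.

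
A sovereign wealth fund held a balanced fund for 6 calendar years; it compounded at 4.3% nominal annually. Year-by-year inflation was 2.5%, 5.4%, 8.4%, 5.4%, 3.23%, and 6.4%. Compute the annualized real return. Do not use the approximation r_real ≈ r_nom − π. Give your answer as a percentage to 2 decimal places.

-0.86%

Cumulative inflation factor: 1.025 × 1.054 × 1.084 × 1.054 × 1.0323 × 1.064 ≈ 1.35576.
Nominal growth factor: 1.28738. Real growth factor = 1.28738 / 1.35576 ≈ 0.94956.
Annualized: 0.94956^(1/6) − 1 ≈ -0.00859.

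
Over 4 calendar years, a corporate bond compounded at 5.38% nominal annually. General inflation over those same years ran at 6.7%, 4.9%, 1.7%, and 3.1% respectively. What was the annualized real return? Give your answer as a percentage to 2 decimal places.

Cumulative inflation factor: 1.067 × 1.049 × 1.017 × 1.031 ≈ 1.17360.
Nominal growth factor: 1.23320. Real growth factor = 1.23320 / 1.17360 ≈ 1.05078.
Annualized: 1.05078^(1/4) − 1 ≈ 0.01246.

1.25%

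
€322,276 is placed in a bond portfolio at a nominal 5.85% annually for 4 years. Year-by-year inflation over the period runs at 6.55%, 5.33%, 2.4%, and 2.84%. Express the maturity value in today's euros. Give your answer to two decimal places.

€342,313.36

Nominal value at maturity: €322,276 × (1 + 5.85%)^4 ≈ €404,567.89.
Price-level factor over 4 years: 1.0655 × 1.0533 × 1.024 × 1.0284 ≈ 1.1818641599.
Dividing the nominal maturity value by the price-level factor gives the value in today's money.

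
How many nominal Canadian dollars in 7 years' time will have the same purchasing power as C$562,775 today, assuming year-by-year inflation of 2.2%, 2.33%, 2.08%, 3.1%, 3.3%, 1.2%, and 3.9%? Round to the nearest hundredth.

C$672,797.51

Cumulative price-level factor: 1.022 × 1.0233 × 1.0208 × 1.031 × 1.033 × 1.012 × 1.039 ≈ 1.1954999937.
Multiplying C$562,775 by the price-level factor gives the future nominal sum.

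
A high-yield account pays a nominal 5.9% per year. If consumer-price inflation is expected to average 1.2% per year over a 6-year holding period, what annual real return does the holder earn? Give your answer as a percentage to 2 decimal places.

4.64%

With constant rates the annual real return is the same each year: (1+5.9%)/(1+1.2%) − 1 = 0.04644.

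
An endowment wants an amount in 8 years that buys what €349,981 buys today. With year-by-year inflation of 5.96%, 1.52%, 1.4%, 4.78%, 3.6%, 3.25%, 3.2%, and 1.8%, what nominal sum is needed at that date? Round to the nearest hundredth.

€449,502.04

Cumulative price-level factor: 1.0596 × 1.0152 × 1.014 × 1.0478 × 1.036 × 1.0325 × 1.032 × 1.018 ≈ 1.2843612639.
Multiplying €349,981 by the price-level factor gives the future nominal sum.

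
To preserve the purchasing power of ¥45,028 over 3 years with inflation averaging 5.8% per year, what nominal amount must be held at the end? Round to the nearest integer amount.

¥53,326

Cumulative price-level factor: (1+5.8%)^3 = 1.184287112.
The nominal amount required is ¥45,028 scaled up by that factor.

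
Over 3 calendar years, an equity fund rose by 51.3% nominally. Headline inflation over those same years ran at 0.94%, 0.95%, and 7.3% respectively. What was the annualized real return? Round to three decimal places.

Cumulative inflation factor: 1.0094 × 1.0095 × 1.073 ≈ 1.09338.
Nominal growth factor: 1.51300. Real growth factor = 1.51300 / 1.09338 ≈ 1.38379.
Annualized: 1.38379^(1/3) − 1 ≈ 0.11435.

11.435%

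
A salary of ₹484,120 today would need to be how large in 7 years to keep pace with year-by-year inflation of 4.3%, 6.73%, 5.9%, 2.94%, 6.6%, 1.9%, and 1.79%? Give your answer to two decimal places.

Cumulative price-level factor: 1.043 × 1.0673 × 1.059 × 1.0294 × 1.066 × 1.019 × 1.0179 ≈ 1.3417989415.
Multiplying ₹484,120 by the price-level factor gives the future nominal sum.

₹649,591.70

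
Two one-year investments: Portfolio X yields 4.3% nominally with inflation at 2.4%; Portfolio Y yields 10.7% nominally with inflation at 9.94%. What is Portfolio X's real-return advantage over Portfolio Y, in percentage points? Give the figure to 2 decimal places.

Portfolio X real return: 1.043/1.024 − 1 = 1.855%.
Portfolio Y real return: 1.107/1.0994 − 1 = 0.691%.
Difference: 1.855 − 0.691 = 1.164 pp.

1.16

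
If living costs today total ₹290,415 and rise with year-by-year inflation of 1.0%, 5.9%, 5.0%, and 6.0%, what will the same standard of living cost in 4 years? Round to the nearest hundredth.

₹345,725.60

Cumulative price-level factor: 1.010 × 1.059 × 1.050 × 1.060 = 1.19045367.
Multiplying ₹290,415 by the price-level factor gives the future nominal sum.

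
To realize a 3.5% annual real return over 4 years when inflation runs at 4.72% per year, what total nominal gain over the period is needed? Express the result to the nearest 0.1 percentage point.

Required annual nominal rate: (1+3.5%)(1+4.72%) − 1 = 8.3852%.
Cumulative over 4 years: (1 + 0.083852)^4 − 1 ≈ 0.38000.

38.0%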